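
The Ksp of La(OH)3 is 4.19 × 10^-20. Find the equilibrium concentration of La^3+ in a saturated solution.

La(OH)3(s) ⇌ La^3+ + 3 OH^-
Ksp = [La^3+][OH^-]^3
If s mol/L of La(OH)3 dissolves, [La^3+] = s and [OH^-] = 3s.
Ksp = s(3s)^3 = 27s^4
s^4 = 4.19 × 10^-20 / 27, so s = 6.276 × 10^-6 M
[La^3+] = s = 6.28 × 10^-6 M

[La^3+] = 6.28 × 10^-6 M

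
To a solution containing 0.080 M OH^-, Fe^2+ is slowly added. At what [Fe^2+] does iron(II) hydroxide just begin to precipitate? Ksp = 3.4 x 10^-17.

[Fe^2+] = 5.3 x 10^-15 M

Fe(OH)2(s) <=> Fe^2+(aq) + 2 OH^-(aq)
Ksp = [Fe^2+][OH^-]^2
Precipitation begins when Q = Ksp. With [OH^-] = 0.080 M:
3.4 x 10^-17 = (0.080)^2 × [Fe^2+]
[Fe^2+] = (3.4 x 10^-17 / 6.40 x 10^-3) = 5.3 x 10^-15 M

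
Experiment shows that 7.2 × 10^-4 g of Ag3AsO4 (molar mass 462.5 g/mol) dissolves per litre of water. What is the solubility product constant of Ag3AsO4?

Molar solubility s = (7.2 × 10^-4 g/L) / (462.5 g/mol) = 1.56 × 10^-6 M.
Ag3AsO4(s) ⇌ 3 Ag^+ + AsO4^3-
For each mole of Ag3AsO4 that dissolves: [Ag^+] = 3s, [AsO4^3-] = s.
Ksp = [Ag^+]^3[AsO4^3-]
So Ksp = (3s)^3 × s = 27s^4
Ksp = 27 × (1.56 x 10^-6)^4 = 1.6 x 10^-22

Ksp = 1.6 × 10^-22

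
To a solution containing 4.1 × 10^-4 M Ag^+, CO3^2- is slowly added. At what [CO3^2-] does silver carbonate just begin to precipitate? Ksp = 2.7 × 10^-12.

1.6e-5 M

Ag2CO3(s) ⇌ 2 Ag^+ + CO3^2-
Ksp = [Ag^+]^2[CO3^2-]
Precipitation begins when Q = Ksp. With [Ag^+] = 4.1 × 10^-4 M:
2.7 × 10^-12 = (4.1 × 10^-4)^2 × [CO3^2-]
[CO3^2-] = (2.7 × 10^-12 / 1.68 × 10^-7) = 1.6 × 10^-5 M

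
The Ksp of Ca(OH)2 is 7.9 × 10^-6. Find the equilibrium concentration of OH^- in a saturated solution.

[OH^-] = 2.5 × 10^-2 M

Ca(OH)2(s) <=> Ca^2+(aq) + 2 OH^-(aq)
Ksp = [Ca^2+][OH^-]^2
If s mol/L of Ca(OH)2 dissolves, [Ca^2+] = s and [OH^-] = 2s.
Ksp = s(2s)^2 = 4s^3
Solving, s = (7.9 × 10^-6/4)^(1/3) = 1.25 × 10^-2 M
[OH^-] = 2s = 2.5 × 10^-2 M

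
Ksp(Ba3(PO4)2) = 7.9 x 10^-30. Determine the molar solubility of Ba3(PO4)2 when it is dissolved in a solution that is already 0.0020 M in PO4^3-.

s ≈ 4.2 x 10^-9 M

Ba3(PO4)2(s) ⇌ 3 Ba^2+(aq) + 2 PO4^3-(aq)
Ksp = [Ba^2+]^3[PO4^3-]^2
Let s = moles of Ba3(PO4)2 that dissolve per litre. [Ba^2+] = 3s, [PO4^3-] = 0.0020 + 2s ≈ 0.0020 (Ksp is small, so little additional dissolves).
Ksp ≈ (3s)^3 × (0.0020)^2
s = 4.2 × 10^-9 M
Check: 2s = 8.4 x 10^-9 ≪ 0.0020, so the approximation is valid.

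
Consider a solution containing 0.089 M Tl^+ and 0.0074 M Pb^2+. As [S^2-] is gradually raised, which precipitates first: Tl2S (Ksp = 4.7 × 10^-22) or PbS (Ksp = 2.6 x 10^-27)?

Precipitation of each salt starts when its ion product equals its Ksp.
For Tl2S: 4.7 × 10^-22 = (0.089)^2 × [S^2-]  ⇒  [S^2-] = 5.9 × 10^-20 M.
For PbS: 2.6 x 10^-27 = 0.0074 × [S^2-]  ⇒  [S^2-] = 3.5 x 10^-25 M.
The salt with the lower threshold [S^2-] precipitates first: PbS.

PbS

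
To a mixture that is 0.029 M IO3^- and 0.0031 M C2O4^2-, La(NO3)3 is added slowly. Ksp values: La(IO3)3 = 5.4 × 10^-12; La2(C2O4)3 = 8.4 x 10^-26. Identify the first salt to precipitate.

Each salt begins to precipitate when Q = Ksp, i.e. when [La^3+] reaches its threshold.
For La(IO3)3: 5.4 × 10^-12 = (0.029)^3 × [La^3+]  ⇒  [La^3+] = 2.2 × 10^-7 M.
For La2(C2O4)3: 8.4 x 10^-26 = (0.0031)^3 × [La^3+]^2  ⇒  [La^3+] = 1.7 x 10^-9 M.
The salt with the lower threshold [La^3+] precipitates first: La2(C2O4)3.

La2(C2O4)3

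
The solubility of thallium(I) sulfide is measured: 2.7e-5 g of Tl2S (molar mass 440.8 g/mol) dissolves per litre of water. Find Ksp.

Molar solubility s = (2.7 x 10^-5 g/L) / (440.8 g/mol) = 6.13 x 10^-8 M.
Tl2S(s) <=> 2 Tl^+ + S^2-
If s mol/L of Tl2S dissolves, [Tl^+] = 2s and [S^2-] = s.
Ksp = [Tl^+]^2[S^2-]
Substituting: Ksp = (2s)^2s = 4s^3
With s = 6.13 × 10^-8: Ksp = 9.2 × 10^-22

Ksp ≈ 9.2 × 10^-22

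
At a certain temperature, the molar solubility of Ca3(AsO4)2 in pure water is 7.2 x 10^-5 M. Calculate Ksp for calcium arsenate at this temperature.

Ca3(AsO4)2(s) <=> 3 Ca^2+ + 2 AsO4^3-
If s mol/L of Ca3(AsO4)2 dissolves, [Ca^2+] = 3s and [AsO4^3-] = 2s.
Ksp = [Ca^2+]^3[AsO4^3-]^2
So Ksp = (3s)^3 × (2s)^2 = 108s^5
With s = 7.2 × 10^-5: Ksp = 2.1 x 10^-19

2.1e-19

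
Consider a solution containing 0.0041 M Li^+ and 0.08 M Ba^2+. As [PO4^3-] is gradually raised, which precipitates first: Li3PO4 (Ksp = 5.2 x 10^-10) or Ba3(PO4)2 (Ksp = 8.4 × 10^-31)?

Each salt begins to precipitate when Q = Ksp, i.e. when [PO4^3-] reaches its threshold.
For Li3PO4: 5.2 x 10^-10 = (0.0041)^3 × [PO4^3-]  ⇒  [PO4^3-] = 7.5 × 10^-3 M.
For Ba3(PO4)2: 8.4 × 10^-31 = (0.08)^3 × [PO4^3-]^2  ⇒  [PO4^3-] = 4.1 × 10^-14 M.
The salt with the lower threshold [PO4^3-] precipitates first: Ba3(PO4)2.

Ba3(PO4)2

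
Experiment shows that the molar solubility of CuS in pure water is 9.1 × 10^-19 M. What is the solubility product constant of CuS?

8.3e-37

CuS(s) <=> Cu^2+ + S^2-
With molar solubility s: [Cu^2+] = s, [S^2-] = s.
Ksp = [Cu^2+][S^2-]
Ksp = (s)(s) = s^2
With s = 9.1 x 10^-19: Ksp = 8.3 x 10^-37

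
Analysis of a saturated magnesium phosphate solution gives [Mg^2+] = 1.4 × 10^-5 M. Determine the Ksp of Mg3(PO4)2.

Mg3(PO4)2(s) <=> 3 Mg^2+ + 2 PO4^3-
Stoichiometry gives [PO4^3-] = (2/3)[Mg^2+] = 9.33 × 10^-6 M.
Ksp = [Mg^2+]^3[PO4^3-]^2
Ksp = (1.4 x 10^-5)^3 × (9.33 × 10^-6)^2 = 2.4 × 10^-25

2.4 × 10^-25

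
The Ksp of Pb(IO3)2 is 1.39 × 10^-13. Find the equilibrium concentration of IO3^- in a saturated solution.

Pb(IO3)2(s) ⇌ Pb^2+(aq) + 2 IO3^-(aq)
Ksp = [Pb^2+][IO3^-]^2
With molar solubility s: [Pb^2+] = s, [IO3^-] = 2s.
Substituting: Ksp = s(2s)^2 = 4s^3
Solving, s = (1.39 × 10^-13/4)^(1/3) = 3.263 x 10^-5 M
[IO3^-] = 2s = 6.53 × 10^-5 M

[IO3^-] ≈ 6.53 x 10^-5 M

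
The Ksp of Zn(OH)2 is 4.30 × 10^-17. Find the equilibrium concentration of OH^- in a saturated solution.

[OH^-] ≈ 4.41e-6 M

Zn(OH)2(s) ⇌ Zn^2+ + 2 OH^-
Ksp = [Zn^2+][OH^-]^2
If s mol/L of Zn(OH)2 dissolves, [Zn^2+] = s and [OH^-] = 2s.
So Ksp = s × (2s)^2 = 4s^3
s = (4.30 × 10^-17 / 4)^(1/3) = 2.207 x 10^-6 M
[OH^-] = 2s = 4.41 × 10^-6 M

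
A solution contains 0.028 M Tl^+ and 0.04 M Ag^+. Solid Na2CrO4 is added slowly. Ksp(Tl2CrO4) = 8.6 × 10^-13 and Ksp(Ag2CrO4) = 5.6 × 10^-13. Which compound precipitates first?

Each salt begins to precipitate when Q = Ksp, i.e. when [CrO4^2-] reaches its threshold.
For Tl2CrO4: 8.6 × 10^-13 = (0.028)^2 × [CrO4^2-]  ⇒  [CrO4^2-] = 1.1 x 10^-9 M.
For Ag2CrO4: 5.6 × 10^-13 = (0.04)^2 × [CrO4^2-]  ⇒  [CrO4^2-] = 3.5 × 10^-10 M.
The salt with the lower threshold [CrO4^2-] precipitates first: Ag2CrO4.

Ag2CrO4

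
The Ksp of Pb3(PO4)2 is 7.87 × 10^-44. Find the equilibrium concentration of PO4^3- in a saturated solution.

Pb3(PO4)2(s) <=> 3 Pb^2+ + 2 PO4^3-
Ksp = [Pb^2+]^3[PO4^3-]^2
For each mole of Pb3(PO4)2 that dissolves: [Pb^2+] = 3s, [PO4^3-] = 2s.
Ksp = (3s)^3(2s)^2 = 108s^5
s^5 = 7.87 × 10^-44 / 108, so s = 9.387 x 10^-10 M
[PO4^3-] = 2s = 1.88 x 10^-9 M

[PO4^3-] = 1.88 x 10^-9 M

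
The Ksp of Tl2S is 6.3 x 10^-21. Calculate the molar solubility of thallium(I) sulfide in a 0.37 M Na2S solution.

Tl2S(s) ⇌ 2 Tl^+ + S^2-
Ksp = [Tl^+]^2[S^2-]
Let s = moles of Tl2S that dissolve per litre. [Tl^+] = 2s, [S^2-] = 0.37 + s ≈ 0.37 (since S^2- from Na2S dominates).
Ksp ≈ (2s)^2 × 0.37
s = 6.5 × 10^-11 M
Check: s = 6.5 x 10^-11 ≪ 0.37, so the approximation is valid.

s = 6.5 × 10^-11 M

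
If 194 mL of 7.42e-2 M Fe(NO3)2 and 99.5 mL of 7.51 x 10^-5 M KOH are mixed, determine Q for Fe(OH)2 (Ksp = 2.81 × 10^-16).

Q = 3.18 × 10^-11

Total volume = 194 + 99.5 = 293.5 mL.
[Fe^2+] = 7.42 x 10^-2 × (194/293.5) = 4.905 x 10^-2 M
[OH^-] = 7.51 × 10^-5 × (99.5/293.5) = 2.546 × 10^-5 M
Fe(OH)2(s) <=> Fe^2+ + 2 OH^-, so Q = [Fe^2+][OH^-]^2
Q = (4.905 × 10^-2)(2.546 x 10^-5)^2 = 3.18 × 10^-11
Q > Ksp, so Fe(OH)2 will precipitate.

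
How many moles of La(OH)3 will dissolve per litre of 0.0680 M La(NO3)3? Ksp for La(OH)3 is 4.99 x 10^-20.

s = 3.01 × 10^-7 M

La(OH)3(s) ⇌ La^3+ + 3 OH^-
Ksp = [La^3+][OH^-]^3
Let s be the molar solubility in this solution. [La^3+] = 0.0680 + s ≈ 0.0680, [OH^-] = 3s (common-ion effect: La^3+ is already 0.0680 M).
Ksp ≈ 0.0680 × (3s)^3
s = 3.01 x 10^-7 M
Check: s = 3.0 × 10^-7 ≪ 0.0680, so the approximation is valid.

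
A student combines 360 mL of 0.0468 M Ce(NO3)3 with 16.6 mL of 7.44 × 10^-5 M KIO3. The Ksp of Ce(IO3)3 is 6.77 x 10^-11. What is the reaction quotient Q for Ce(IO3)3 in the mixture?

1.58 × 10^-18

Total volume = 360 + 16.6 = 376.6 mL.
[Ce^3+] = 4.68 × 10^-2 × (360/376.6) = 4.474 × 10^-2 M
[IO3^-] = 7.44 x 10^-5 × (16.6/376.6) = 3.279 × 10^-6 M
Ce(IO3)3(s) <=> Ce^3+(aq) + 3 IO3^-(aq), so Q = [Ce^3+][IO3^-]^3
Q = (4.474 × 10^-2)(3.279 × 10^-6)^3 = 1.58 × 10^-18
Q < Ksp, so no precipitate of Ce(IO3)3 forms.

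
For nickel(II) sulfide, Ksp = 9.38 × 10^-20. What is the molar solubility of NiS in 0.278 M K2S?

NiS(s) ⇌ Ni^2+ + S^2-
Ksp = [Ni^2+][S^2-]
If s mol/L dissolves here, [Ni^2+] = s, [S^2-] = 0.278 + s ≈ 0.278 (Ksp is small, so little additional dissolves).
Ksp ≈ s × 0.278
s = 3.37 × 10^-19 M
Check: s = 3.4 × 10^-19 ≪ 0.278, so the approximation is valid.

s ≈ 3.37 x 10^-19 M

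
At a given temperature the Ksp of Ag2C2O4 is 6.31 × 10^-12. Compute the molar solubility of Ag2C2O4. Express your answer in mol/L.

1.16e-4 M

Ag2C2O4(s) ⇌ 2 Ag^+ + C2O4^2-
Ksp = [Ag^+]^2[C2O4^2-]
For each mole of Ag2C2O4 that dissolves: [Ag^+] = 2s, [C2O4^2-] = s.
So Ksp = (2s)^2 × s = 4s^3
s = (6.31 × 10^-12 / 4)^(1/3) = 1.16 × 10^-4 M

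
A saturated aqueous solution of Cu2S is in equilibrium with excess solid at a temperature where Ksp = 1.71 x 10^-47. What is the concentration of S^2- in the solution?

Cu2S(s) ⇌ 2 Cu^+(aq) + S^2-(aq)
Ksp = [Cu^+]^2[S^2-]
With molar solubility s: [Cu^+] = 2s, [S^2-] = s.
Ksp = (2s)^2s = 4s^3
s = (1.71 x 10^-47 / 4)^(1/3) = 1.623 × 10^-16 M
[S^2-] = s = 1.62 × 10^-16 M

[S^2-] ≈ 1.62 x 10^-16 M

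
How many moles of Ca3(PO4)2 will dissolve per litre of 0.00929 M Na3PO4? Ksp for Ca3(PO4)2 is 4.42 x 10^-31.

5.75 x 10^-10 M

Ca3(PO4)2(s) ⇌ 3 Ca^2+ + 2 PO4^3-
Ksp = [Ca^2+]^3[PO4^3-]^2
Let s = moles of Ca3(PO4)2 that dissolve per litre. [Ca^2+] = 3s, [PO4^3-] = 0.00929 + 2s ≈ 0.00929 (since PO4^3- from Na3PO4 dominates).
Ksp ≈ (3s)^3 × (0.00929)^2
s = 5.75 × 10^-10 M
Check: 2s = 1.1 x 10^-9 ≪ 0.00929, so the approximation is valid.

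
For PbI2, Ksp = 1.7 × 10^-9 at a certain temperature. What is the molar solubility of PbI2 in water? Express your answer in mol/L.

PbI2(s) ⇌ Pb^2+ + 2 I^-
Ksp = [Pb^2+][I^-]^2
If s mol/L of PbI2 dissolves, [Pb^2+] = s and [I^-] = 2s.
Ksp = s(2s)^2 = 4s^3
s^3 = 1.7 × 10^-9 / 4, so s = 7.5 x 10^-4 M

7.5 × 10^-4 M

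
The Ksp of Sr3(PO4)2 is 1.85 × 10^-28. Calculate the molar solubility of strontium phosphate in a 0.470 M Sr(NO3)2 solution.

Sr3(PO4)2(s) <=> 3 Sr^2+(aq) + 2 PO4^3-(aq)
Ksp = [Sr^2+]^3[PO4^3-]^2
Let s be the molar solubility in this solution. [Sr^2+] = 0.470 + 3s ≈ 0.470, [PO4^3-] = 2s (since Sr^2+ from Sr(NO3)2 dominates).
Ksp ≈ (0.470)^3 × (2s)^2
s = 2.11 × 10^-14 M
Check: 3s = 6.3 × 10^-14 ≪ 0.470, so the approximation is valid.

s = 2.11 × 10^-14 M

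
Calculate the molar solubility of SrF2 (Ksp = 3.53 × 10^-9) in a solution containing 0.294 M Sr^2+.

5.48e-5 M

SrF2(s) <=> Sr^2+ + 2 F^-
Ksp = [Sr^2+][F^-]^2
If s mol/L dissolves here, [Sr^2+] = 0.294 + s ≈ 0.294, [F^-] = 2s (since the Sr^2+ already present dominates).
Ksp ≈ 0.294 × (2s)^2
s = 5.48 × 10^-5 M
Check: s = 5.5 × 10^-5 ≪ 0.294, so the approximation is valid.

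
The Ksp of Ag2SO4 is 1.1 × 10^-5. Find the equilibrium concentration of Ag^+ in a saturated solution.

[Ag^+] = 2.8 × 10^-2 M

Ag2SO4(s) <=> 2 Ag^+(aq) + SO4^2-(aq)
Ksp = [Ag^+]^2[SO4^2-]
If s mol/L of Ag2SO4 dissolves, [Ag^+] = 2s and [SO4^2-] = s.
Substituting: Ksp = (2s)^2s = 4s^3
s = (1.1 × 10^-5 / 4)^(1/3) = 1.40 × 10^-2 M
[Ag^+] = 2s = 2.8 x 10^-2 M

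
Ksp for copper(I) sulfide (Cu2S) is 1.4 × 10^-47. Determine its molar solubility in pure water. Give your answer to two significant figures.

1.5 × 10^-16 M

Cu2S(s) <=> 2 Cu^+ + S^2-
Ksp = [Cu^+]^2[S^2-]
For each mole of Cu2S that dissolves: [Cu^+] = 2s, [S^2-] = s.
Substituting: Ksp = (2s)^2s = 4s^3
s^3 = 1.4 × 10^-47 / 4, so s = 1.5 × 10^-16 M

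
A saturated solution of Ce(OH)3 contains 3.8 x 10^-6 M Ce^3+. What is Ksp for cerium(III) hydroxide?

Ce(OH)3(s) <=> Ce^3+(aq) + 3 OH^-(aq)
Stoichiometry gives [OH^-] = (3/1)[Ce^3+] = 1.14 × 10^-5 M.
Ksp = [Ce^3+][OH^-]^3
Ksp = 3.8 × 10^-6 × (1.14 x 10^-5)^3 = 5.6 x 10^-21

Ksp = 5.6 × 10^-21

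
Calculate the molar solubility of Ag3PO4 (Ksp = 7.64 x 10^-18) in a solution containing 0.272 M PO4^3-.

s ≈ 1.01 x 10^-6 M

Ag3PO4(s) ⇌ 3 Ag^+(aq) + PO4^3-(aq)
Ksp = [Ag^+]^3[PO4^3-]
Let s = moles of Ag3PO4 that dissolve per litre. [Ag^+] = 3s, [PO4^3-] = 0.272 + s ≈ 0.272 (since the PO4^3- already present dominates).
Ksp ≈ (3s)^3 × 0.272
s = 1.01 × 10^-6 M
Check: s = 1.0 × 10^-6 ≪ 0.272, so the approximation is valid.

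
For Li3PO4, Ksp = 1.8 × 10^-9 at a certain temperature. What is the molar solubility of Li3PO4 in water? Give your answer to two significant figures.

Li3PO4(s) ⇌ 3 Li^+ + PO4^3-
Ksp = [Li^+]^3[PO4^3-]
Let s = molar solubility. Then [Li^+] = 3s and [PO4^3-] = s.
Ksp = (3s)^3s = 27s^4
Solving, s = (1.8 × 10^-9/27)^(1/4) = 2.9 × 10^-3 M

s ≈ 2.9e-3 M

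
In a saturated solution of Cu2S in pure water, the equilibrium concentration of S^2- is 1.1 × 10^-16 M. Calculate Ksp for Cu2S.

5.3 × 10^-48

Cu2S(s) ⇌ 2 Cu^+ + S^2-
Stoichiometry gives [Cu^+] = (2/1)[S^2-] = 2.20 × 10^-16 M.
Ksp = [Cu^+]^2[S^2-]
Ksp = (2.20 × 10^-16)^2 × 1.1 × 10^-16 = 5.3 × 10^-48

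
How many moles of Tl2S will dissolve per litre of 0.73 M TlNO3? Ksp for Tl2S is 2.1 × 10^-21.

Tl2S(s) ⇌ 2 Tl^+ + S^2-
Ksp = [Tl^+]^2[S^2-]
If s mol/L dissolves here, [Tl^+] = 0.73 + 2s ≈ 0.73, [S^2-] = s (Ksp is small, so little additional dissolves).
Ksp ≈ (0.73)^2 × s
s = 3.9 × 10^-21 M
Check: 2s = 7.9 × 10^-21 ≪ 0.73, so the approximation is valid.

s = 3.9 x 10^-21 M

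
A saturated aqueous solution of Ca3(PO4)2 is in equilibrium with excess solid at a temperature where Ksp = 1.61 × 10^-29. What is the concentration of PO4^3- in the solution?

[PO4^3-] ≈ 1.37 x 10^-6 M

Ca3(PO4)2(s) ⇌ 3 Ca^2+ + 2 PO4^3-
Ksp = [Ca^2+]^3[PO4^3-]^2
With molar solubility s: [Ca^2+] = 3s, [PO4^3-] = 2s.
Substituting: Ksp = (3s)^3(2s)^2 = 108s^5
s = (1.61 × 10^-29 / 108)^(1/5) = 6.834 × 10^-7 M
[PO4^3-] = 2s = 1.37 × 10^-6 M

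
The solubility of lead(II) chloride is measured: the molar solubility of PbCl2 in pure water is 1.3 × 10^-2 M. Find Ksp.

8.8 × 10^-6

PbCl2(s) ⇌ Pb^2+(aq) + 2 Cl^-(aq)
If s mol/L of PbCl2 dissolves, [Pb^2+] = s and [Cl^-] = 2s.
Ksp = [Pb^2+][Cl^-]^2
Substituting: Ksp = s(2s)^2 = 4s^3
With s = 1.3 x 10^-2: Ksp = 8.8 × 10^-6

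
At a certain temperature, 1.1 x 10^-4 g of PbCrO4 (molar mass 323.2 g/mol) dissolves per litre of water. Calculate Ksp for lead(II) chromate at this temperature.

Molar solubility s = (1.1 x 10^-4 g/L) / (323.2 g/mol) = 3.40 × 10^-7 M.
PbCrO4(s) ⇌ Pb^2+ + CrO4^2-
With molar solubility s: [Pb^2+] = s, [CrO4^2-] = s.
Ksp = [Pb^2+][CrO4^2-]
Ksp = (s)(s) = s^2
With s = 3.40 × 10^-7: Ksp = 1.2 × 10^-13

1.2 × 10^-13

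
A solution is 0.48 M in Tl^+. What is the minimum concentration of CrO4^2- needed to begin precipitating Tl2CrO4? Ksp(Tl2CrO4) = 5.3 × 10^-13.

Tl2CrO4(s) <=> 2 Tl^+ + CrO4^2-
Ksp = [Tl^+]^2[CrO4^2-]
Precipitation begins when Q = Ksp. With [Tl^+] = 0.48 M:
5.3 × 10^-13 = (0.48)^2 × [CrO4^2-]
[CrO4^2-] = (5.3 × 10^-13 / 2.30 × 10^-1) = 2.3 x 10^-12 M

[CrO4^2-] ≈ 2.3e-12 M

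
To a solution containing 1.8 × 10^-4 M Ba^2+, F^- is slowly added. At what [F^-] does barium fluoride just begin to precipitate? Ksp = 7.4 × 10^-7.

BaF2(s) ⇌ Ba^2+ + 2 F^-
Ksp = [Ba^2+][F^-]^2
Precipitation begins when Q = Ksp. With [Ba^2+] = 1.8 × 10^-4 M:
7.4 × 10^-7 = (1.8 × 10^-4) × [F^-]^2
[F^-] = (7.4 × 10^-7 / 1.8 × 10^-4)^(1/2) = 6.4 × 10^-2 M

6.4 × 10^-2 M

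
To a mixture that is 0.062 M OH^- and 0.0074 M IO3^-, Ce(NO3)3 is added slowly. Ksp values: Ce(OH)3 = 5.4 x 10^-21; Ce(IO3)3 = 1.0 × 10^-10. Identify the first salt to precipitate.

Ce(OH)3

Precipitation of each salt starts when its ion product equals its Ksp.
For Ce(OH)3: 5.4 x 10^-21 = (0.062)^3 × [Ce^3+]  ⇒  [Ce^3+] = 2.3 × 10^-17 M.
For Ce(IO3)3: 1.0 × 10^-10 = (0.0074)^3 × [Ce^3+]  ⇒  [Ce^3+] = 2.5 × 10^-4 M.
The salt with the lower threshold [Ce^3+] precipitates first: Ce(OH)3.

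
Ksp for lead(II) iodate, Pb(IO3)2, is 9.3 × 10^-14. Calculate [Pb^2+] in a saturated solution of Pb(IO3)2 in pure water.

Pb(IO3)2(s) <=> Pb^2+ + 2 IO3^-
Ksp = [Pb^2+][IO3^-]^2
For each mole of Pb(IO3)2 that dissolves: [Pb^2+] = s, [IO3^-] = 2s.
Substituting: Ksp = s(2s)^2 = 4s^3
s = (9.3 × 10^-14 / 4)^(1/3) = 2.85 x 10^-5 M
[Pb^2+] = s = 2.9 x 10^-5 M

[Pb^2+] ≈ 2.9 × 10^-5 M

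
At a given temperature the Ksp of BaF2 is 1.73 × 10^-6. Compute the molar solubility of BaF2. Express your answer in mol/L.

7.56 x 10^-3 M

BaF2(s) <=> Ba^2+ + 2 F^-
Ksp = [Ba^2+][F^-]^2
Let s = molar solubility. Then [Ba^2+] = s and [F^-] = 2s.
Ksp = s(2s)^2 = 4s^3
Solving, s = (1.73 × 10^-6/4)^(1/3) = 7.56 x 10^-3 M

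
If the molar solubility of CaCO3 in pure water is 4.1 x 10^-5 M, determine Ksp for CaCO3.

CaCO3(s) <=> Ca^2+ + CO3^2-
If s mol/L of CaCO3 dissolves, [Ca^2+] = s and [CO3^2-] = s.
Ksp = [Ca^2+][CO3^2-]
Ksp = s × s = s^2
With s = 4.1 × 10^-5: Ksp = 1.7 x 10^-9

Ksp ≈ 1.7 × 10^-9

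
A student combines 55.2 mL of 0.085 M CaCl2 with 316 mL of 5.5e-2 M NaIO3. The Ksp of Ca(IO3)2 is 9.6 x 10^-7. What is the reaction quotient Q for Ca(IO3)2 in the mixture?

Q ≈ 2.8 x 10^-5

Total volume = 55.2 + 316 = 371.2 mL.
[Ca^2+] = 8.5 × 10^-2 × (55.2/371.2) = 1.26 × 10^-2 M
[IO3^-] = 5.5 × 10^-2 × (316/371.2) = 4.68 × 10^-2 M
Ca(IO3)2(s) ⇌ Ca^2+(aq) + 2 IO3^-(aq), so Q = [Ca^2+][IO3^-]^2
Q = (1.26 x 10^-2)(4.68 x 10^-2)^2 = 2.8 × 10^-5
Q > Ksp, so Ca(IO3)2 will precipitate.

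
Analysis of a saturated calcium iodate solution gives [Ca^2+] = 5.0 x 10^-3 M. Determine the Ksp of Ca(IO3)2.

Ca(IO3)2(s) ⇌ Ca^2+ + 2 IO3^-
Stoichiometry gives [IO3^-] = (2/1)[Ca^2+] = 1.00 × 10^-2 M.
Ksp = [Ca^2+][IO3^-]^2
Ksp = 5.0 x 10^-3 × (1.00 × 10^-2)^2 = 5.0 x 10^-7

Ksp ≈ 5.0e-7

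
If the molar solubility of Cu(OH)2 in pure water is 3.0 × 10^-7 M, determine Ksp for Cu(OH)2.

Cu(OH)2(s) <=> Cu^2+(aq) + 2 OH^-(aq)
Let s = molar solubility. Then [Cu^2+] = s and [OH^-] = 2s.
Ksp = [Cu^2+][OH^-]^2
Ksp = s(2s)^2 = 4s^3
Ksp = 4 × (3.0 × 10^-7)^3 = 1.1 × 10^-19

Ksp = 1.1 x 10^-19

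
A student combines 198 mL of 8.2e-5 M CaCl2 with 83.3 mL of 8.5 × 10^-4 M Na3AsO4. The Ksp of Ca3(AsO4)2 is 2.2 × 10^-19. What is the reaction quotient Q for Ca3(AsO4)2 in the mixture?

Q ≈ 1.2e-20

Total volume = 198 + 83.3 = 281.3 mL.
[Ca^2+] = 8.2 × 10^-5 × (198/281.3) = 5.77 × 10^-5 M
[AsO4^3-] = 8.5 × 10^-4 × (83.3/281.3) = 2.52 x 10^-4 M
Ca3(AsO4)2(s) <=> 3 Ca^2+(aq) + 2 AsO4^3-(aq), so Q = [Ca^2+]^3[AsO4^3-]^2
Q = (5.77 × 10^-5)^3(2.52 x 10^-4)^2 = 1.2 × 10^-20
Q < Ksp, so no precipitate of Ca3(AsO4)2 forms.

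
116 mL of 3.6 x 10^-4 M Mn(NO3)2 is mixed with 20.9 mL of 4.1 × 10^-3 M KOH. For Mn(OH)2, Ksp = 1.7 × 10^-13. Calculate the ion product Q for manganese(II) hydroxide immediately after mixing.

Q ≈ 1.2 x 10^-10

Total volume = 116 + 20.9 = 136.9 mL.
[Mn^2+] = 3.6 × 10^-4 × (116/136.9) = 3.05 × 10^-4 M
[OH^-] = 4.1 × 10^-3 × (20.9/136.9) = 6.26 x 10^-4 M
Mn(OH)2(s) ⇌ Mn^2+(aq) + 2 OH^-(aq), so Q = [Mn^2+][OH^-]^2
Q = (3.05 × 10^-4)(6.26 × 10^-4)^2 = 1.2 x 10^-10
Q > Ksp, so Mn(OH)2 will precipitate.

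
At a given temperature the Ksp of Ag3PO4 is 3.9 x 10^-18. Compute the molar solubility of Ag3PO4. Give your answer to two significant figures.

s ≈ 1.9 × 10^-5 M

Ag3PO4(s) ⇌ 3 Ag^+ + PO4^3-
Ksp = [Ag^+]^3[PO4^3-]
For each mole of Ag3PO4 that dissolves: [Ag^+] = 3s, [PO4^3-] = s.
So Ksp = (3s)^3 × s = 27s^4
Solving, s = (3.9 x 10^-18/27)^(1/4) = 1.9 x 10^-5 M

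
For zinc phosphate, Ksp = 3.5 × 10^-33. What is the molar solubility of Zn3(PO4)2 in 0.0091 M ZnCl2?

Zn3(PO4)2(s) ⇌ 3 Zn^2+ + 2 PO4^3-
Ksp = [Zn^2+]^3[PO4^3-]^2
Let s = moles of Zn3(PO4)2 that dissolve per litre. [Zn^2+] = 0.0091 + 3s ≈ 0.0091, [PO4^3-] = 2s (Ksp is small, so little additional dissolves).
Ksp ≈ (0.0091)^3 × (2s)^2
s = 3.4 × 10^-14 M
Check: 3s = 1.0 x 10^-13 ≪ 0.0091, so the approximation is valid.

3.4e-14 M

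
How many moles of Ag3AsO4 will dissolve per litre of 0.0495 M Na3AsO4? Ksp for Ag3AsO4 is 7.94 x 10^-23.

s ≈ 3.90 x 10^-8 M

Ag3AsO4(s) <=> 3 Ag^+(aq) + AsO4^3-(aq)
Ksp = [Ag^+]^3[AsO4^3-]
Let s = moles of Ag3AsO4 that dissolve per litre. [Ag^+] = 3s, [AsO4^3-] = 0.0495 + s ≈ 0.0495 (since AsO4^3- from Na3AsO4 dominates).
Ksp ≈ (3s)^3 × 0.0495
s = 3.90 x 10^-8 M
Check: s = 3.9 x 10^-8 ≪ 0.0495, so the approximation is valid.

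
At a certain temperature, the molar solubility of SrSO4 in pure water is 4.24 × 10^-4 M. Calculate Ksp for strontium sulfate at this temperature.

Ksp ≈ 1.80 × 10^-7

SrSO4(s) <=> Sr^2+(aq) + SO4^2-(aq)
If s mol/L of SrSO4 dissolves, [Sr^2+] = s and [SO4^2-] = s.
Ksp = [Sr^2+][SO4^2-]
Ksp = s^2
With s = 4.24 × 10^-4: Ksp = 1.80 × 10^-7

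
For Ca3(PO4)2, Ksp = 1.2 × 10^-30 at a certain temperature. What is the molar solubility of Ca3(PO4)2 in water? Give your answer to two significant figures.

Ca3(PO4)2(s) <=> 3 Ca^2+(aq) + 2 PO4^3-(aq)
Ksp = [Ca^2+]^3[PO4^3-]^2
For each mole of Ca3(PO4)2 that dissolves: [Ca^2+] = 3s, [PO4^3-] = 2s.
Substituting: Ksp = (3s)^3(2s)^2 = 108s^5
s^5 = 1.2 × 10^-30 / 108, so s = 4.1 x 10^-7 M

s = 4.1e-7 M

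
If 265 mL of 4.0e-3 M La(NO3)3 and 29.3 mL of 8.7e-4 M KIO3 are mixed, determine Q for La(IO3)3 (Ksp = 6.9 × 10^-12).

Total volume = 265 + 29.3 = 294.3 mL.
[La^3+] = 4.0 × 10^-3 × (265/294.3) = 3.60 x 10^-3 M
[IO3^-] = 8.7 x 10^-4 × (29.3/294.3) = 8.66 x 10^-5 M
La(IO3)3(s) ⇌ La^3+(aq) + 3 IO3^-(aq), so Q = [La^3+][IO3^-]^3
Q = (3.60 × 10^-3)(8.66 × 10^-5)^3 = 2.3 × 10^-15
Q < Ksp, so no precipitate of La(IO3)3 forms.

2.3 × 10^-15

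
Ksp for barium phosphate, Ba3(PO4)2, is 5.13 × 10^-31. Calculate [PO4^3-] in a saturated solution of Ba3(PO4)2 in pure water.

[PO4^3-] ≈ 6.86 × 10^-7 M

Ba3(PO4)2(s) ⇌ 3 Ba^2+ + 2 PO4^3-
Ksp = [Ba^2+]^3[PO4^3-]^2
For each mole of Ba3(PO4)2 that dissolves: [Ba^2+] = 3s, [PO4^3-] = 2s.
Substituting: Ksp = (3s)^3(2s)^2 = 108s^5
Solving, s = (5.13 × 10^-31/108)^(1/5) = 3.430 x 10^-7 M
[PO4^3-] = 2s = 6.86 × 10^-7 M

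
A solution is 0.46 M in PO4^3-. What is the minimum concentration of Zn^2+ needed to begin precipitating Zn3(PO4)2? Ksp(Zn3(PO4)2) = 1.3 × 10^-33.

Zn3(PO4)2(s) ⇌ 3 Zn^2+(aq) + 2 PO4^3-(aq)
Ksp = [Zn^2+]^3[PO4^3-]^2
Precipitation begins when Q = Ksp. With [PO4^3-] = 0.46 M:
1.3 × 10^-33 = (0.46)^2 × [Zn^2+]^3
[Zn^2+] = (1.3 × 10^-33 / 2.12 × 10^-1)^(1/3) = 1.8 x 10^-11 M

[Zn^2+] = 1.8 x 10^-11 M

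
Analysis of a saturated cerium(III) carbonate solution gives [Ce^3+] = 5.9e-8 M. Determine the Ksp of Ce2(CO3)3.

Ksp = 2.4 x 10^-36

Ce2(CO3)3(s) <=> 2 Ce^3+ + 3 CO3^2-
Stoichiometry gives [CO3^2-] = (3/2)[Ce^3+] = 8.85 × 10^-8 M.
Ksp = [Ce^3+]^2[CO3^2-]^3
Ksp = (5.9 × 10^-8)^2 × (8.85 × 10^-8)^3 = 2.4 × 10^-36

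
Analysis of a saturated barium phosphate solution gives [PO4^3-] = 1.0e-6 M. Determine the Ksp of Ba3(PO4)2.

Ba3(PO4)2(s) ⇌ 3 Ba^2+(aq) + 2 PO4^3-(aq)
Stoichiometry gives [Ba^2+] = (3/2)[PO4^3-] = 1.50 × 10^-6 M.
Ksp = [Ba^2+]^3[PO4^3-]^2
Ksp = (1.50 × 10^-6)^3 × (1.0 x 10^-6)^2 = 3.4 x 10^-30

Ksp = 3.4e-30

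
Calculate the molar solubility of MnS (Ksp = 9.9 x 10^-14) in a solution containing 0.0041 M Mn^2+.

MnS(s) ⇌ Mn^2+ + S^2-
Ksp = [Mn^2+][S^2-]
Let s = moles of MnS that dissolve per litre. [Mn^2+] = 0.0041 + s ≈ 0.0041, [S^2-] = s (since the Mn^2+ already present dominates).
Ksp ≈ 0.0041 × s
s = 2.4 x 10^-11 M
Check: s = 2.4 × 10^-11 ≪ 0.0041, so the approximation is valid.

s ≈ 2.4 x 10^-11 M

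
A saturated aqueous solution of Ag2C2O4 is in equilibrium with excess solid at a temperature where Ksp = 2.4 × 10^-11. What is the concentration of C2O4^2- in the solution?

1.8 × 10^-4 M

Ag2C2O4(s) ⇌ 2 Ag^+ + C2O4^2-
Ksp = [Ag^+]^2[C2O4^2-]
With molar solubility s: [Ag^+] = 2s, [C2O4^2-] = s.
Substituting: Ksp = (2s)^2s = 4s^3
s^3 = 2.4 × 10^-11 / 4, so s = 1.82 x 10^-4 M
[C2O4^2-] = s = 1.8 × 10^-4 M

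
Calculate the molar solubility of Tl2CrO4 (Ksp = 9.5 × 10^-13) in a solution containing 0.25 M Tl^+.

Tl2CrO4(s) ⇌ 2 Tl^+(aq) + CrO4^2-(aq)
Ksp = [Tl^+]^2[CrO4^2-]
Let s be the molar solubility in this solution. [Tl^+] = 0.25 + 2s ≈ 0.25, [CrO4^2-] = s (Ksp is small, so little additional dissolves).
Ksp ≈ (0.25)^2 × s
s = 1.5 × 10^-11 M
Check: 2s = 3.0 × 10^-11 ≪ 0.25, so the approximation is valid.

1.5 × 10^-11 M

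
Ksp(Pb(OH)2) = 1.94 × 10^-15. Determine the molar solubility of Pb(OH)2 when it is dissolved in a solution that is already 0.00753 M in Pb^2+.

s ≈ 2.54 x 10^-7 M

Pb(OH)2(s) ⇌ Pb^2+(aq) + 2 OH^-(aq)
Ksp = [Pb^2+][OH^-]^2
Let s = moles of Pb(OH)2 that dissolve per litre. [Pb^2+] = 0.00753 + s ≈ 0.00753, [OH^-] = 2s (Ksp is small, so little additional dissolves).
Ksp ≈ 0.00753 × (2s)^2
s = 2.54 × 10^-7 M
Check: s = 2.5 × 10^-7 ≪ 0.00753, so the approximation is valid.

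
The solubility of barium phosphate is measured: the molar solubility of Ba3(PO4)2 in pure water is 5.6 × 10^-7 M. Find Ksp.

Ba3(PO4)2(s) ⇌ 3 Ba^2+(aq) + 2 PO4^3-(aq)
Let s = molar solubility. Then [Ba^2+] = 3s and [PO4^3-] = 2s.
Ksp = [Ba^2+]^3[PO4^3-]^2
Substituting: Ksp = (3s)^3(2s)^2 = 108s^5
With s = 5.6 × 10^-7: Ksp = 5.9 x 10^-30

Ksp ≈ 5.9e-30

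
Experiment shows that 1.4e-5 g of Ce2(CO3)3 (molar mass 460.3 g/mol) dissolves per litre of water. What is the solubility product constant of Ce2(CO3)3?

Ksp = 2.8e-36

Molar solubility s = (1.4 x 10^-5 g/L) / (460.3 g/mol) = 3.04 x 10^-8 M.
Ce2(CO3)3(s) <=> 2 Ce^3+(aq) + 3 CO3^2-(aq)
For each mole of Ce2(CO3)3 that dissolves: [Ce^3+] = 2s, [CO3^2-] = 3s.
Ksp = [Ce^3+]^2[CO3^2-]^3
Substituting: Ksp = (2s)^2(3s)^3 = 108s^5
Ksp = 108 × (3.04 x 10^-8)^5 = 2.8 × 10^-36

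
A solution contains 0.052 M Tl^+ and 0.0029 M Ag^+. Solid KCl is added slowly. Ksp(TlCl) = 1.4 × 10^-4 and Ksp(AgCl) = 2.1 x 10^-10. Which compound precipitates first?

AgCl

Each salt begins to precipitate when Q = Ksp, i.e. when [Cl^-] reaches its threshold.
For TlCl: 1.4 × 10^-4 = 0.052 × [Cl^-]  ⇒  [Cl^-] = 2.7 × 10^-3 M.
For AgCl: 2.1 x 10^-10 = 0.0029 × [Cl^-]  ⇒  [Cl^-] = 7.2 × 10^-8 M.
The salt with the lower threshold [Cl^-] precipitates first: AgCl.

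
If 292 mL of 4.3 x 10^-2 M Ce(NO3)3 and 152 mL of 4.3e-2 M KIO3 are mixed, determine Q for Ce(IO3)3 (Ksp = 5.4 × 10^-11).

Q = 9.0 × 10^-8

Total volume = 292 + 152 = 444 mL.
[Ce^3+] = 4.3 × 10^-2 × (292/444) = 2.83 × 10^-2 M
[IO3^-] = 4.3 × 10^-2 × (152/444) = 1.47 × 10^-2 M
Ce(IO3)3(s) <=> Ce^3+ + 3 IO3^-, so Q = [Ce^3+][IO3^-]^3
Q = (2.83 × 10^-2)(1.47 × 10^-2)^3 = 9.0 × 10^-8
Q > Ksp, so Ce(IO3)3 will precipitate.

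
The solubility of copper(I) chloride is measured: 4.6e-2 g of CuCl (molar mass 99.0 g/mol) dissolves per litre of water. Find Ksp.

2.2 x 10^-7

Molar solubility s = (4.6 x 10^-2 g/L) / (99.0 g/mol) = 4.65 × 10^-4 M.
CuCl(s) ⇌ Cu^+(aq) + Cl^-(aq)
If s mol/L of CuCl dissolves, [Cu^+] = s and [Cl^-] = s.
Ksp = [Cu^+][Cl^-]
Ksp = (s)(s) = s^2
With s = 4.65 × 10^-4: Ksp = 2.2 × 10^-7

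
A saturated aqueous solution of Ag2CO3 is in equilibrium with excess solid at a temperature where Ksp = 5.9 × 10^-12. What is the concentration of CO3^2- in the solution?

[CO3^2-] ≈ 1.1e-4 M

Ag2CO3(s) ⇌ 2 Ag^+ + CO3^2-
Ksp = [Ag^+]^2[CO3^2-]
For each mole of Ag2CO3 that dissolves: [Ag^+] = 2s, [CO3^2-] = s.
Ksp = (2s)^2s = 4s^3
Solving, s = (5.9 × 10^-12/4)^(1/3) = 1.14 x 10^-4 M
[CO3^2-] = s = 1.1 × 10^-4 M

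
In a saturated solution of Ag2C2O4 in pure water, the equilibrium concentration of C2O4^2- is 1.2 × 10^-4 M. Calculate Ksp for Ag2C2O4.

Ag2C2O4(s) <=> 2 Ag^+ + C2O4^2-
Stoichiometry gives [Ag^+] = (2/1)[C2O4^2-] = 2.40 × 10^-4 M.
Ksp = [Ag^+]^2[C2O4^2-]
Ksp = (2.40 x 10^-4)^2 × 1.2 × 10^-4 = 6.9 × 10^-12

6.9 x 10^-12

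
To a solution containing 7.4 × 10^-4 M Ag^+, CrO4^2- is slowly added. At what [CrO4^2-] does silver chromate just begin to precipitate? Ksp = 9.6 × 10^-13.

Ag2CrO4(s) ⇌ 2 Ag^+(aq) + CrO4^2-(aq)
Ksp = [Ag^+]^2[CrO4^2-]
Precipitation begins when Q = Ksp. With [Ag^+] = 7.4 × 10^-4 M:
9.6 × 10^-13 = (7.4 × 10^-4)^2 × [CrO4^2-]
[CrO4^2-] = (9.6 × 10^-13 / 5.48 × 10^-7) = 1.8 × 10^-6 M

[CrO4^2-] ≈ 1.8 x 10^-6 M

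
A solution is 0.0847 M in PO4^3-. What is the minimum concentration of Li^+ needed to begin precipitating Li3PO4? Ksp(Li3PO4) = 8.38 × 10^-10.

2.15e-3 M

Li3PO4(s) <=> 3 Li^+ + PO4^3-
Ksp = [Li^+]^3[PO4^3-]
Precipitation begins when Q = Ksp. With [PO4^3-] = 0.0847 M:
8.38 × 10^-10 = (0.0847) × [Li^+]^3
[Li^+] = (8.38 × 10^-10 / 8.47 x 10^-2)^(1/3) = 2.15 × 10^-3 M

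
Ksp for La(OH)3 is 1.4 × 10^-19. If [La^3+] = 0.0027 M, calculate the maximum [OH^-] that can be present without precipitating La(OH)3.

[OH^-] = 3.7 × 10^-6 M

La(OH)3(s) <=> La^3+(aq) + 3 OH^-(aq)
Ksp = [La^3+][OH^-]^3
Precipitation begins when Q = Ksp. With [La^3+] = 0.0027 M:
1.4 × 10^-19 = (0.0027) × [OH^-]^3
[OH^-] = (1.4 × 10^-19 / 2.7 x 10^-3)^(1/3) = 3.7 x 10^-6 M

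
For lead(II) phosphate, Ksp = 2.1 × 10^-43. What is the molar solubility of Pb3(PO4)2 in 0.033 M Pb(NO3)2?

3.8e-20 M

Pb3(PO4)2(s) ⇌ 3 Pb^2+(aq) + 2 PO4^3-(aq)
Ksp = [Pb^2+]^3[PO4^3-]^2
If s mol/L dissolves here, [Pb^2+] = 0.033 + 3s ≈ 0.033, [PO4^3-] = 2s (Ksp is small, so little additional dissolves).
Ksp ≈ (0.033)^3 × (2s)^2
s = 3.8 × 10^-20 M
Check: 3s = 1.1 x 10^-19 ≪ 0.033, so the approximation is valid.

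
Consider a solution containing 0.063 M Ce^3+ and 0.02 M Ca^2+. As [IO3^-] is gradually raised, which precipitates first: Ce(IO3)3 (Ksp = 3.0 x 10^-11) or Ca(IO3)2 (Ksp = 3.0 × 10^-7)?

Precipitation of each salt starts when its ion product equals its Ksp.
For Ce(IO3)3: 3.0 x 10^-11 = 0.063 × [IO3^-]^3  ⇒  [IO3^-] = 7.8 × 10^-4 M.
For Ca(IO3)2: 3.0 × 10^-7 = 0.02 × [IO3^-]^2  ⇒  [IO3^-] = 3.9 x 10^-3 M.
The salt with the lower threshold [IO3^-] precipitates first: Ce(IO3)3.

Ce(IO3)3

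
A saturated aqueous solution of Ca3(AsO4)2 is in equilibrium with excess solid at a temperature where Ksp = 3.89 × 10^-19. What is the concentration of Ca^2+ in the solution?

[Ca^2+] = 2.45e-4 M

Ca3(AsO4)2(s) ⇌ 3 Ca^2+ + 2 AsO4^3-
Ksp = [Ca^2+]^3[AsO4^3-]^2
With molar solubility s: [Ca^2+] = 3s, [AsO4^3-] = 2s.
Substituting: Ksp = (3s)^3(2s)^2 = 108s^5
s^5 = 3.89 × 10^-19 / 108, so s = 8.153 × 10^-5 M
[Ca^2+] = 3s = 2.45 x 10^-4 M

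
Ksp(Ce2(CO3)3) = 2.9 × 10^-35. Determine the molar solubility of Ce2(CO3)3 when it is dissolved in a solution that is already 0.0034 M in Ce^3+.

Ce2(CO3)3(s) <=> 2 Ce^3+ + 3 CO3^2-
Ksp = [Ce^3+]^2[CO3^2-]^3
Let s = moles of Ce2(CO3)3 that dissolve per litre. [Ce^3+] = 0.0034 + 2s ≈ 0.0034, [CO3^2-] = 3s (since the Ce^3+ already present dominates).
Ksp ≈ (0.0034)^2 × (3s)^3
s = 4.5 × 10^-11 M
Check: 2s = 9.1 x 10^-11 ≪ 0.0034, so the approximation is valid.

4.5e-11 M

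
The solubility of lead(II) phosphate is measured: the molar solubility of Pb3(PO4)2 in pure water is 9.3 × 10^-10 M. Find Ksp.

7.5e-44

Pb3(PO4)2(s) <=> 3 Pb^2+(aq) + 2 PO4^3-(aq)
If s mol/L of Pb3(PO4)2 dissolves, [Pb^2+] = 3s and [PO4^3-] = 2s.
Ksp = [Pb^2+]^3[PO4^3-]^2
So Ksp = (3s)^3 × (2s)^2 = 108s^5
Ksp = 108 × (9.3 × 10^-10)^5 = 7.5 × 10^-44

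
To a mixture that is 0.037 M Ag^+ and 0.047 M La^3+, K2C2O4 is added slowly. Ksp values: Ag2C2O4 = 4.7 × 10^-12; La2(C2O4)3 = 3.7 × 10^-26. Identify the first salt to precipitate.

Each salt begins to precipitate when Q = Ksp, i.e. when [C2O4^2-] reaches its threshold.
For Ag2C2O4: 4.7 × 10^-12 = (0.037)^2 × [C2O4^2-]  ⇒  [C2O4^2-] = 3.4 x 10^-9 M.
For La2(C2O4)3: 3.7 × 10^-26 = (0.047)^2 × [C2O4^2-]^3  ⇒  [C2O4^2-] = 2.6 × 10^-8 M.
The salt with the lower threshold [C2O4^2-] precipitates first: Ag2C2O4.

Ag2C2O4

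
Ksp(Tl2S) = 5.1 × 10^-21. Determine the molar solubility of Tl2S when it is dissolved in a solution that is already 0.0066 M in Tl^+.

Tl2S(s) <=> 2 Tl^+(aq) + S^2-(aq)
Ksp = [Tl^+]^2[S^2-]
Let s be the molar solubility in this solution. [Tl^+] = 0.0066 + 2s ≈ 0.0066, [S^2-] = s (Ksp is small, so little additional dissolves).
Ksp ≈ (0.0066)^2 × s
s = 1.2 × 10^-16 M
Check: 2s = 2.3 × 10^-16 ≪ 0.0066, so the approximation is valid.

s ≈ 1.2 × 10^-16 M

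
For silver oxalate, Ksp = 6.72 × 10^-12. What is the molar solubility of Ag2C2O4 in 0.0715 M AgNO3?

s = 1.31 x 10^-9 M

Ag2C2O4(s) <=> 2 Ag^+(aq) + C2O4^2-(aq)
Ksp = [Ag^+]^2[C2O4^2-]
If s mol/L dissolves here, [Ag^+] = 0.0715 + 2s ≈ 0.0715, [C2O4^2-] = s (since Ag^+ from AgNO3 dominates).
Ksp ≈ (0.0715)^2 × s
s = 1.31 x 10^-9 M
Check: 2s = 2.6 × 10^-9 ≪ 0.0715, so the approximation is valid.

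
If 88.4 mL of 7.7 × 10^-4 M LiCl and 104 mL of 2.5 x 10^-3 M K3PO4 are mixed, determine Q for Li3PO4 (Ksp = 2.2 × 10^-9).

Q ≈ 6.0e-14

Total volume = 88.4 + 104 = 192.4 mL.
[Li^+] = 7.7 × 10^-4 × (88.4/192.4) = 3.54 × 10^-4 M
[PO4^3-] = 2.5 × 10^-3 × (104/192.4) = 1.35 × 10^-3 M
Li3PO4(s) <=> 3 Li^+ + PO4^3-, so Q = [Li^+]^3[PO4^3-]
Q = (3.54 × 10^-4)^3(1.35 × 10^-3) = 6.0 × 10^-14
Q < Ksp, so no precipitate of Li3PO4 forms.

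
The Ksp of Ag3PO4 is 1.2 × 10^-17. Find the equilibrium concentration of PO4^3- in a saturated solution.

Ag3PO4(s) ⇌ 3 Ag^+ + PO4^3-
Ksp = [Ag^+]^3[PO4^3-]
If s mol/L of Ag3PO4 dissolves, [Ag^+] = 3s and [PO4^3-] = s.
So Ksp = (3s)^3 × s = 27s^4
s^4 = 1.2 × 10^-17 / 27, so s = 2.58 × 10^-5 M
[PO4^3-] = s = 2.6 x 10^-5 M

[PO4^3-] = 2.6 × 10^-5 M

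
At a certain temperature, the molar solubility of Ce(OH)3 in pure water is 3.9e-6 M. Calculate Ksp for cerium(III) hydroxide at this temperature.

Ksp = 6.2e-21

Ce(OH)3(s) <=> Ce^3+(aq) + 3 OH^-(aq)
For each mole of Ce(OH)3 that dissolves: [Ce^3+] = s, [OH^-] = 3s.
Ksp = [Ce^3+][OH^-]^3
So Ksp = s × (3s)^3 = 27s^4
With s = 3.9 x 10^-6: Ksp = 6.2 x 10^-21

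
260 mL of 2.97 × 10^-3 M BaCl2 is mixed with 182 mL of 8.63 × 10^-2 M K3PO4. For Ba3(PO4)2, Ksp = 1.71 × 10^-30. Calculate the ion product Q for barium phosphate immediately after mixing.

Q ≈ 6.73 × 10^-12

Total volume = 260 + 182 = 442 mL.
[Ba^2+] = 2.97 × 10^-3 × (260/442) = 1.747 × 10^-3 M
[PO4^3-] = 8.63 × 10^-2 × (182/442) = 3.554 x 10^-2 M
Ba3(PO4)2(s) <=> 3 Ba^2+ + 2 PO4^3-, so Q = [Ba^2+]^3[PO4^3-]^2
Q = (1.747 x 10^-3)^3(3.554 × 10^-2)^2 = 6.73 × 10^-12
Q > Ksp, so Ba3(PO4)2 will precipitate.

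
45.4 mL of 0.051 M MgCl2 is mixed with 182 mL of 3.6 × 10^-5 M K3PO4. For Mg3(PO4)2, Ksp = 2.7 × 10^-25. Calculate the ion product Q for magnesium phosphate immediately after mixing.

8.8 x 10^-16

Total volume = 45.4 + 182 = 227.4 mL.
[Mg^2+] = 5.1 × 10^-2 × (45.4/227.4) = 1.02 × 10^-2 M
[PO4^3-] = 3.6 × 10^-5 × (182/227.4) = 2.88 x 10^-5 M
Mg3(PO4)2(s) <=> 3 Mg^2+ + 2 PO4^3-, so Q = [Mg^2+]^3[PO4^3-]^2
Q = (1.02 x 10^-2)^3(2.88 x 10^-5)^2 = 8.8 × 10^-16
Q > Ksp, so Mg3(PO4)2 will precipitate.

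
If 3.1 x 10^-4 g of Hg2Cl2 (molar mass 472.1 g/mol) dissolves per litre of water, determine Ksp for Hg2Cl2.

Ksp ≈ 1.1 x 10^-18

Molar solubility s = (3.1 × 10^-4 g/L) / (472.1 g/mol) = 6.57 × 10^-7 M.
Hg2Cl2(s) ⇌ Hg2^2+ + 2 Cl^-
If s mol/L of Hg2Cl2 dissolves, [Hg2^2+] = s and [Cl^-] = 2s.
Ksp = [Hg2^2+][Cl^-]^2
So Ksp = s × (2s)^2 = 4s^3
Ksp = 4 × (6.57 × 10^-7)^3 = 1.1 × 10^-18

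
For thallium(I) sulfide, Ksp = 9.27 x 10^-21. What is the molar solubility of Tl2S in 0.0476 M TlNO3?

Tl2S(s) ⇌ 2 Tl^+(aq) + S^2-(aq)
Ksp = [Tl^+]^2[S^2-]
Let s be the molar solubility in this solution. [Tl^+] = 0.0476 + 2s ≈ 0.0476, [S^2-] = s (common-ion effect: Tl^+ is already 0.0476 M).
Ksp ≈ (0.0476)^2 × s
s = 4.09 × 10^-18 M
Check: 2s = 8.2 x 10^-18 ≪ 0.0476, so the approximation is valid.

s ≈ 4.09 × 10^-18 M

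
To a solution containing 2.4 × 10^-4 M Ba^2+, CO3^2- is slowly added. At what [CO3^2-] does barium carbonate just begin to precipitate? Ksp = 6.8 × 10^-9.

BaCO3(s) <=> Ba^2+(aq) + CO3^2-(aq)
Ksp = [Ba^2+][CO3^2-]
Precipitation begins when Q = Ksp. With [Ba^2+] = 2.4 × 10^-4 M:
6.8 × 10^-9 = (2.4 × 10^-4) × [CO3^2-]
[CO3^2-] = (6.8 × 10^-9 / 2.4 × 10^-4) = 2.8 x 10^-5 M

[CO3^2-] = 2.8 × 10^-5 M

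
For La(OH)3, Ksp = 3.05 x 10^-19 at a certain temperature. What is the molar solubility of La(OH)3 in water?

La(OH)3(s) ⇌ La^3+(aq) + 3 OH^-(aq)
Ksp = [La^3+][OH^-]^3
If s mol/L of La(OH)3 dissolves, [La^3+] = s and [OH^-] = 3s.
So Ksp = s × (3s)^3 = 27s^4
s^4 = 3.05 x 10^-19 / 27, so s = 1.03 × 10^-5 M

1.03 x 10^-5 M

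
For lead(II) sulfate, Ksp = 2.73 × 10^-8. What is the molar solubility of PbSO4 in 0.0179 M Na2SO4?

s ≈ 1.53 x 10^-6 M

PbSO4(s) <=> Pb^2+(aq) + SO4^2-(aq)
Ksp = [Pb^2+][SO4^2-]
Let s = moles of PbSO4 that dissolve per litre. [Pb^2+] = s, [SO4^2-] = 0.0179 + s ≈ 0.0179 (common-ion effect: SO4^2- is already 0.0179 M).
Ksp ≈ s × 0.0179
s = 1.53 x 10^-6 M
Check: s = 1.5 x 10^-6 ≪ 0.0179, so the approximation is valid.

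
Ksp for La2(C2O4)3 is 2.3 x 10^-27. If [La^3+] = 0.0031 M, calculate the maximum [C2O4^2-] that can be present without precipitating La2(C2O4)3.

[C2O4^2-] ≈ 6.2e-8 M

La2(C2O4)3(s) ⇌ 2 La^3+(aq) + 3 C2O4^2-(aq)
Ksp = [La^3+]^2[C2O4^2-]^3
Precipitation begins when Q = Ksp. With [La^3+] = 0.0031 M:
2.3 x 10^-27 = (0.0031)^2 × [C2O4^2-]^3
[C2O4^2-] = (2.3 x 10^-27 / 9.61 x 10^-6)^(1/3) = 6.2 × 10^-8 M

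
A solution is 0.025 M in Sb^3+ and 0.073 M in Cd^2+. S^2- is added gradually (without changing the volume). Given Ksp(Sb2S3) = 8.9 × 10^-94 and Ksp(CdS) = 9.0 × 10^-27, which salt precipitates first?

Sb2S3

Each salt begins to precipitate when Q = Ksp, i.e. when [S^2-] reaches its threshold.
For Sb2S3: 8.9 × 10^-94 = (0.025)^2 × [S^2-]^3  ⇒  [S^2-] = 1.1 × 10^-30 M.
For CdS: 9.0 × 10^-27 = 0.073 × [S^2-]  ⇒  [S^2-] = 1.2 × 10^-25 M.
The salt with the lower threshold [S^2-] precipitates first: Sb2S3.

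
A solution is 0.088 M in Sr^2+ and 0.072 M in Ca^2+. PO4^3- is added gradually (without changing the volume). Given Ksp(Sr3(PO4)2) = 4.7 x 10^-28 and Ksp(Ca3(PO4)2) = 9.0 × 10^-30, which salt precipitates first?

Ca3(PO4)2

Precipitation of each salt starts when its ion product equals its Ksp.
For Sr3(PO4)2: 4.7 x 10^-28 = (0.088)^3 × [PO4^3-]^2  ⇒  [PO4^3-] = 8.3 × 10^-13 M.
For Ca3(PO4)2: 9.0 × 10^-30 = (0.072)^3 × [PO4^3-]^2  ⇒  [PO4^3-] = 1.6 × 10^-13 M.
The salt with the lower threshold [PO4^3-] precipitates first: Ca3(PO4)2.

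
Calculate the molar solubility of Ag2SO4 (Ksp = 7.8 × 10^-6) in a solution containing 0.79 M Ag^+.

Ag2SO4(s) ⇌ 2 Ag^+ + SO4^2-
Ksp = [Ag^+]^2[SO4^2-]
If s mol/L dissolves here, [Ag^+] = 0.79 + 2s ≈ 0.79, [SO4^2-] = s (Ksp is small, so little additional dissolves).
Ksp ≈ (0.79)^2 × s
s = 1.2 × 10^-5 M
Check: 2s = 2.5 × 10^-5 ≪ 0.79, so the approximation is valid.

1.2e-5 M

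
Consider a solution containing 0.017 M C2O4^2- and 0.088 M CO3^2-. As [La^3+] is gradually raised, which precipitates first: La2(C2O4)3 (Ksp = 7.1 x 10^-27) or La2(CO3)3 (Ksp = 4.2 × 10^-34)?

La2(CO3)3

Precipitation of each salt starts when its ion product equals its Ksp.
For La2(C2O4)3: 7.1 x 10^-27 = (0.017)^3 × [La^3+]^2  ⇒  [La^3+] = 3.8 x 10^-11 M.
For La2(CO3)3: 4.2 × 10^-34 = (0.088)^3 × [La^3+]^2  ⇒  [La^3+] = 7.9 x 10^-16 M.
The salt with the lower threshold [La^3+] precipitates first: La2(CO3)3.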